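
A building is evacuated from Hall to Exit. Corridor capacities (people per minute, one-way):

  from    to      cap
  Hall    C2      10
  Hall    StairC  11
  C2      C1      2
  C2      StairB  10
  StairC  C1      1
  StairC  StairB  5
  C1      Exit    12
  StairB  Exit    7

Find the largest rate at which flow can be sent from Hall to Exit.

Augment Hall→C2→C1→Exit: bottleneck 2, flow now 2.
Augment Hall→C2→StairB→Exit: bottleneck 7, flow now 9.
Augment Hall→StairC→C1→Exit: bottleneck 1, flow now 10.
No augmenting path remains; maximum flow = 10.
In the residual graph, reachable from Hall: {Hall, C2, StairC, StairB}.
Min-cut edges: C2→C1 (2), StairC→C1 (1), StairB→Exit (7); capacity 2 + 1 + 7 = 10.
This cut is saturated, so no flow can exceed 10.

10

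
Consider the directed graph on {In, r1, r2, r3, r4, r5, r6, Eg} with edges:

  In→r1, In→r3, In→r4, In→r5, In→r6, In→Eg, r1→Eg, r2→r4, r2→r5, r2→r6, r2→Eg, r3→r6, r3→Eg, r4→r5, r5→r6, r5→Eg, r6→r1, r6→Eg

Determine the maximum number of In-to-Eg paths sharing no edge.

Assign every edge capacity 1; by Menger, the answer equals the max flow.
Path In→Eg (+1); total 1.
Path In→r1→Eg (+1); total 2.
Path In→r3→Eg (+1); total 3.
Path In→r5→Eg (+1); total 4.
Path In→r6→Eg (+1); total 5.
No residual In→Eg path; max flow = 5.
Certifying cut of size 5: {In→Eg, In→r3, r1→Eg, r5→Eg, r6→Eg}.

5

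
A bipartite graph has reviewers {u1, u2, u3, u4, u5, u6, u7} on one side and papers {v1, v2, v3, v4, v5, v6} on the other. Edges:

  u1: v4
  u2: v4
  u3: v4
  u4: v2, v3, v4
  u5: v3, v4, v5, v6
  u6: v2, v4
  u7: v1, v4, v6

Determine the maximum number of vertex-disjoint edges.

5

Unit-capacity flow: source→left, listed edges, right→sink; max matching = max flow.
Augmenting path u1→v4 (+1); matched 1.
Augmenting path u4→v2 (+1); matched 2.
Augmenting path u5→v3 (+1); matched 3.
Augmenting path u7→v1 (+1); matched 4.
Augmenting path u6→v2→u4→v3→u5→v5 (+1); matched 5.
No augmenting path remains; maximum matching = 5.
König certificate: {u4, u5, u6, u7, v4} is a vertex cover of size 5 (every listed pair touches it), so no matching can be larger.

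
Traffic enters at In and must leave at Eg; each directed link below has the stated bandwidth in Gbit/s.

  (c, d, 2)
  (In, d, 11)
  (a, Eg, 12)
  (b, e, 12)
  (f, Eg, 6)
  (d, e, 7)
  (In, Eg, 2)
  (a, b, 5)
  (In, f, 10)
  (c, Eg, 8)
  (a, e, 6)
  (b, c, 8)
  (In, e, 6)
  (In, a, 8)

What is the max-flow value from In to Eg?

16

Augment In→Eg: bottleneck 2, flow now 2.
Augment In→a→Eg: bottleneck 8, flow now 10.
Augment In→f→Eg: bottleneck 6, flow now 16.
No augmenting path remains; maximum flow = 16.
In the residual graph, reachable from In: {In, d, e, f}.
Min-cut edges: In→a (8), In→Eg (2), f→Eg (6); capacity 8 + 2 + 6 = 16.
This cut is saturated, so no flow can exceed 16.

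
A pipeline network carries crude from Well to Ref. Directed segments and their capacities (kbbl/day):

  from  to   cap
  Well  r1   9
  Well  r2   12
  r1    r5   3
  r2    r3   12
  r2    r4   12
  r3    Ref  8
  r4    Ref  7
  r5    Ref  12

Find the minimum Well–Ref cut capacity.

Augment Well→r1→r5→Ref: bottleneck 3, flow now 3.
Augment Well→r2→r3→Ref: bottleneck 8, flow now 11.
Augment Well→r2→r4→Ref: bottleneck 4, flow now 15.
No augmenting path remains; maximum flow = 15.
By max-flow min-cut, the minimum cut capacity equals the max flow.
In the residual graph, reachable from Well: {Well, r1}.
Min-cut edges: Well→r2 (12), r1→r5 (3); capacity 12 + 3 = 15.

15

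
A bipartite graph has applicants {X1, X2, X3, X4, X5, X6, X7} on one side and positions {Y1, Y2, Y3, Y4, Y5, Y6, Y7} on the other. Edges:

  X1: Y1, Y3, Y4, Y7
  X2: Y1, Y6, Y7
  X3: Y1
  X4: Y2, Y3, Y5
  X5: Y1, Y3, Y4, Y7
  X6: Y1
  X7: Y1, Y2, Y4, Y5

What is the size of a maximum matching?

6

Unit-capacity flow: source→left, listed edges, right→sink; max matching = max flow.
Augmenting path X1→Y1 (+1); matched 1.
Augmenting path X2→Y6 (+1); matched 2.
Augmenting path X4→Y2 (+1); matched 3.
Augmenting path X5→Y3 (+1); matched 4.
Augmenting path X7→Y4 (+1); matched 5.
Augmenting path X3→Y1→X1→Y7 (+1); matched 6.
No augmenting path remains; maximum matching = 6.
König certificate: {X1, X2, X4, X5, X7, Y1} is a vertex cover of size 6 (every listed pair touches it), so no matching can be larger.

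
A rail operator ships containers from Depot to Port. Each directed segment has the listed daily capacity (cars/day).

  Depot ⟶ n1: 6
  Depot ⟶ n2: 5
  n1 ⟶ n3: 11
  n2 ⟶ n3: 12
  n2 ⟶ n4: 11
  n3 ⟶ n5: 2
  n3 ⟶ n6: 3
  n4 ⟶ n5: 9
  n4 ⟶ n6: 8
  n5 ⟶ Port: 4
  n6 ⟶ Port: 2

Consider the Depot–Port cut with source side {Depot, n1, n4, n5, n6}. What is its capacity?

22

Edges leaving {Depot, n1, n4, n5, n6}: Depot→n2 (5), n1→n3 (11), n5→Port (4), n6→Port (2).
Cut capacity = 5 + 11 + 4 + 2 = 22.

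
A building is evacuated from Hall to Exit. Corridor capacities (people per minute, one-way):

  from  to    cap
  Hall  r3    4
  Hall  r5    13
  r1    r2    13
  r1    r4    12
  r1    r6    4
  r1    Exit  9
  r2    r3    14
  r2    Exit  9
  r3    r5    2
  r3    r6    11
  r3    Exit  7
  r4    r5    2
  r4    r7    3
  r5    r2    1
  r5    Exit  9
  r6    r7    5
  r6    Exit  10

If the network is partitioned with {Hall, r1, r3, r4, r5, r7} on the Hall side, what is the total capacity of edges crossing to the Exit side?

Edges leaving {Hall, r1, r3, r4, r5, r7}: r1→r2 (13), r1→r6 (4), r1→Exit (9), r3→r6 (11), r3→Exit (7), r5→r2 (1), r5→Exit (9).
Cut capacity = 13 + 4 + 9 + 11 + 7 + 1 + 9 = 54.

54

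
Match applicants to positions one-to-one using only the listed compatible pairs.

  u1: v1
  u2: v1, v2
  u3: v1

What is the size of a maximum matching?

Unit-capacity flow: source→left, listed edges, right→sink; max matching = max flow.
Augmenting path u1→v1 (+1); matched 1.
Augmenting path u2→v2 (+1); matched 2.
No augmenting path remains; maximum matching = 2.
König certificate: {u2, v1} is a vertex cover of size 2 (every listed pair touches it), so no matching can be larger.

2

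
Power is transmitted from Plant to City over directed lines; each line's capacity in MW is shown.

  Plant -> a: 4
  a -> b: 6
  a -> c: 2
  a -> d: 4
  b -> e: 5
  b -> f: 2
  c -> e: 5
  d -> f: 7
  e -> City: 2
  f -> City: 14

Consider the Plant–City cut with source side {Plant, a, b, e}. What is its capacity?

10

Edges leaving {Plant, a, b, e}: a→c (2), a→d (4), b→f (2), e→City (2).
Cut capacity = 2 + 4 + 2 + 2 = 10.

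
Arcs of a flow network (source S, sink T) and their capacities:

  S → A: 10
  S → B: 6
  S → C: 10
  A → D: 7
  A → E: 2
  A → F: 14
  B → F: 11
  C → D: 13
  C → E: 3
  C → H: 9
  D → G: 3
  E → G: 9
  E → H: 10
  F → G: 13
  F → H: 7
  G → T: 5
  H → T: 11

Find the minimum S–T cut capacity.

16

Augment S→C→H→T: bottleneck 9, flow now 9.
Augment S→A→D→G→T: bottleneck 3, flow now 12.
Augment S→A→E→G→T: bottleneck 2, flow now 14.
Augment S→A→F→H→T: bottleneck 2, flow now 16.
No augmenting path remains; maximum flow = 16.
By max-flow min-cut, the minimum cut capacity equals the max flow.
In the residual graph, reachable from S: {S, A, B, C, D, E, F, G, H}.
Min-cut edges: G→T (5), H→T (11); capacity 5 + 11 = 16.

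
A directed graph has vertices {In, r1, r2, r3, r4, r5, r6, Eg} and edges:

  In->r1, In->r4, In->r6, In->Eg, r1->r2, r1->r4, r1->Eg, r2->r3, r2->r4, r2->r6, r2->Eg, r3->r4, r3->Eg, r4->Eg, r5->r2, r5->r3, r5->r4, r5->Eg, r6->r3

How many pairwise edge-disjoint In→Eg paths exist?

4

Assign every edge capacity 1; by Menger, the answer equals the max flow.
Path In→Eg (+1); total 1.
Path In→r1→Eg (+1); total 2.
Path In→r4→Eg (+1); total 3.
Path In→r6→r3→Eg (+1); total 4.
No residual In→Eg path; max flow = 4.
Certifying cut of size 4: {In→Eg, In→r1, In→r4, In→r6}.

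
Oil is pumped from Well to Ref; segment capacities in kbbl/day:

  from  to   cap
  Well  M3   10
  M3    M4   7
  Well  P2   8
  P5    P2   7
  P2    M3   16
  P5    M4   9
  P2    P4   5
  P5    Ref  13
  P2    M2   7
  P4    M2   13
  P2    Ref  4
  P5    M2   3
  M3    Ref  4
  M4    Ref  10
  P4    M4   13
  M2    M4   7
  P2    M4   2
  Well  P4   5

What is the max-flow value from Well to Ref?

18

Augment Well→P2→Ref: bottleneck 4, flow now 4.
Augment Well→M3→Ref: bottleneck 4, flow now 8.
Augment Well→P2→M4→Ref: bottleneck 2, flow now 10.
Augment Well→M3→M4→Ref: bottleneck 6, flow now 16.
Augment Well→P4→M4→Ref: bottleneck 2, flow now 18.
No augmenting path remains; maximum flow = 18.
In the residual graph, reachable from Well: {Well, P2, M3, P4, M2, M4}.
Min-cut edges: P2→Ref (4), M3→Ref (4), M4→Ref (10); capacity 4 + 4 + 10 = 18.
This cut is saturated, so no flow can exceed 18.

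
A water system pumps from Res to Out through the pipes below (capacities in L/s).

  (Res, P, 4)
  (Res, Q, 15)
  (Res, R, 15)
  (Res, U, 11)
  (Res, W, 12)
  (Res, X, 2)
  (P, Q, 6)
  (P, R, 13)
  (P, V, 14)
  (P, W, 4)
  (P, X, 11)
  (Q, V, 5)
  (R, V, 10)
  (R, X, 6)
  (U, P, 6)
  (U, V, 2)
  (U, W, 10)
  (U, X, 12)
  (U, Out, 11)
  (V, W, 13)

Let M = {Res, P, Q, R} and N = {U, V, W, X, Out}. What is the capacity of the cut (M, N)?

75

Edges leaving {Res, P, Q, R}: Res→U (11), Res→W (12), Res→X (2), P→V (14), P→W (4), P→X (11), Q→V (5), R→V (10), R→X (6).
Cut capacity = 11 + 12 + 2 + 14 + 4 + 11 + 5 + 10 + 6 = 75.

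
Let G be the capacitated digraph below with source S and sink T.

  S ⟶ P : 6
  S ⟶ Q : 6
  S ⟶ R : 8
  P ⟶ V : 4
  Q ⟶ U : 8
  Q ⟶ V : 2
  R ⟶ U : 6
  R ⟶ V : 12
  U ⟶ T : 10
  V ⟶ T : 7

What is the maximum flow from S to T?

Augment S→P→V→T: bottleneck 4, flow now 4.
Augment S→Q→U→T: bottleneck 6, flow now 10.
Augment S→R→U→T: bottleneck 4, flow now 14.
Augment S→R→V→T: bottleneck 3, flow now 17.
No augmenting path remains; maximum flow = 17.
In the residual graph, reachable from S: {S, P, Q, R, U, V}.
Min-cut edges: U→T (10), V→T (7); capacity 10 + 7 = 17.
This cut is saturated, so no flow can exceed 17.

17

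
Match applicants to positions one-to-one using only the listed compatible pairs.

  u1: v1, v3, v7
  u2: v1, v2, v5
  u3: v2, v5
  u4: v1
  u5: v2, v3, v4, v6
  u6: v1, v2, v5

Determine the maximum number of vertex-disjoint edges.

5

Unit-capacity flow: source→left, listed edges, right→sink; max matching = max flow.
Augmenting path u1→v1 (+1); matched 1.
Augmenting path u2→v2 (+1); matched 2.
Augmenting path u3→v5 (+1); matched 3.
Augmenting path u5→v3 (+1); matched 4.
Augmenting path u4→v1→u1→v7 (+1); matched 5.
No augmenting path remains; maximum matching = 5.
König certificate: {u1, u5, v1, v2, v5} is a vertex cover of size 5 (every listed pair touches it), so no matching can be larger.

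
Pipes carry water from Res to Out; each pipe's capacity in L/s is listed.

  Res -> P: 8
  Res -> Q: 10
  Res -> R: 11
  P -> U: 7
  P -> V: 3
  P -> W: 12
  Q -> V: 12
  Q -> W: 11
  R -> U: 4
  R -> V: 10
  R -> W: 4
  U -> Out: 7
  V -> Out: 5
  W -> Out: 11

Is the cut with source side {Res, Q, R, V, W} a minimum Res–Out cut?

Given cut capacity: 8 + 4 + 5 + 11 = 28.
Augment Res→P→U→Out: bottleneck 7, flow now 7.
Augment Res→P→V→Out: bottleneck 1, flow now 8.
Augment Res→Q→V→Out: bottleneck 4, flow now 12.
Augment Res→Q→W→Out: bottleneck 6, flow now 18.
Augment Res→R→W→Out: bottleneck 4, flow now 22.
Augment Res→R→U→P→W→Out: bottleneck 1, flow now 23. (uses reverse residual edge)
No augmenting path remains; maximum flow = 23.
In the residual graph, reachable from Res: {Res, P, Q, R, U, V, W}.
Min-cut edges: U→Out (7), V→Out (5), W→Out (11); capacity 7 + 5 + 11 = 23.
Cut capacity 28 exceeds the max flow 23, so it is not minimum.

No — its capacity is 28, but the minimum cut has capacity 23.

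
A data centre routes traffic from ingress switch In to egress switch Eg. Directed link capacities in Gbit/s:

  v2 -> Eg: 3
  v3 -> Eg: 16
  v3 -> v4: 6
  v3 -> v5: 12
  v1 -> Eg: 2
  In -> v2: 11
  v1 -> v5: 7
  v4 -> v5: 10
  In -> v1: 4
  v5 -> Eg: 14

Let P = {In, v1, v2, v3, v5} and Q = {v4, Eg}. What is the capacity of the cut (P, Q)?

Edges leaving {In, v1, v2, v3, v5}: v1→Eg (2), v2→Eg (3), v3→v4 (6), v3→Eg (16), v5→Eg (14).
Cut capacity = 2 + 3 + 6 + 16 + 14 = 41.

41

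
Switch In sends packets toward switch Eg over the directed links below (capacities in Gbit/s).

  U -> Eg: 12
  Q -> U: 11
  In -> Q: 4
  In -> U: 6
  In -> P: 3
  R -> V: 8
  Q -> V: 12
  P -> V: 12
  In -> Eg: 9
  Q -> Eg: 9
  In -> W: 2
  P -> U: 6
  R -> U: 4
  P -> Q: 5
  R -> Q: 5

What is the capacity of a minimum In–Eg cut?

Augment In→Eg: bottleneck 9, flow now 9.
Augment In→Q→Eg: bottleneck 4, flow now 13.
Augment In→U→Eg: bottleneck 6, flow now 19.
Augment In→P→Q→Eg: bottleneck 3, flow now 22.
No augmenting path remains; maximum flow = 22.
By max-flow min-cut, the minimum cut capacity equals the max flow.
In the residual graph, reachable from In: {In, W}.
Min-cut edges: In→P (3), In→Q (4), In→U (6), In→Eg (9); capacity 3 + 4 + 6 + 9 = 22.

22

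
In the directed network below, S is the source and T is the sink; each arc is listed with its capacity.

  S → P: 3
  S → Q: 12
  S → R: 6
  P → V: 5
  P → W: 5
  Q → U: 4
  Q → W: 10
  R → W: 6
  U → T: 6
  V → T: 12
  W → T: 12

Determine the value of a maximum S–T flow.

19

Augment S→P→V→T: bottleneck 3, flow now 3.
Augment S→Q→U→T: bottleneck 4, flow now 7.
Augment S→Q→W→T: bottleneck 8, flow now 15.
Augment S→R→W→T: bottleneck 4, flow now 19.
No augmenting path remains; maximum flow = 19.
In the residual graph, reachable from S: {S, Q, R, W}.
Min-cut edges: S→P (3), Q→U (4), W→T (12); capacity 3 + 4 + 12 = 19.
This cut is saturated, so no flow can exceed 19.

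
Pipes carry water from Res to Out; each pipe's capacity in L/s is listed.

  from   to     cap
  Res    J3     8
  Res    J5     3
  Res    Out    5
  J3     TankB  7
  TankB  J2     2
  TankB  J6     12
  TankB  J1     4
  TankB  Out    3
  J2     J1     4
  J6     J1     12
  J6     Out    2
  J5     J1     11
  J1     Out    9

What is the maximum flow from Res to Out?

15

Augment Res→Out: bottleneck 5, flow now 5.
Augment Res→J3→TankB→Out: bottleneck 3, flow now 8.
Augment Res→J5→J1→Out: bottleneck 3, flow now 11.
Augment Res→J3→TankB→J6→Out: bottleneck 2, flow now 13.
Augment Res→J3→TankB→J1→Out: bottleneck 2, flow now 15.
No augmenting path remains; maximum flow = 15.
In the residual graph, reachable from Res: {Res, J3}.
Min-cut edges: Res→J5 (3), Res→Out (5), J3→TankB (7); capacity 3 + 5 + 7 = 15.
This cut is saturated, so no flow can exceed 15.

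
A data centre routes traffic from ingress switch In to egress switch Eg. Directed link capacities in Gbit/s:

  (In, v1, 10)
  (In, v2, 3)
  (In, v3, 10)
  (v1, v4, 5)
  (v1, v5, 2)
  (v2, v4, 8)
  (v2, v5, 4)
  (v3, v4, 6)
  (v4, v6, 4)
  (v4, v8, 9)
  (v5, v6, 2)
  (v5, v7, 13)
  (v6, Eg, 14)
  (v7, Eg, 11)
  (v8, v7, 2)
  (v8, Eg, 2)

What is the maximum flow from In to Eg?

13

Augment In→v1→v4→v6→Eg: bottleneck 4, flow now 4.
Augment In→v1→v4→v8→Eg: bottleneck 1, flow now 5.
Augment In→v1→v5→v6→Eg: bottleneck 2, flow now 7.
Augment In→v2→v4→v8→Eg: bottleneck 1, flow now 8.
Augment In→v2→v5→v7→Eg: bottleneck 2, flow now 10.
Augment In→v3→v4→v8→v7→Eg: bottleneck 2, flow now 12.
Augment In→v3→v4→v2→v5→v7→Eg: bottleneck 1, flow now 13. (uses reverse residual edge)
No augmenting path remains; maximum flow = 13.
In the residual graph, reachable from In: {In, v1, v3, v4, v8}.
Min-cut edges: In→v2 (3), v1→v5 (2), v4→v6 (4), v8→v7 (2), v8→Eg (2); capacity 3 + 2 + 4 + 2 + 2 = 13.
This cut is saturated, so no flow can exceed 13.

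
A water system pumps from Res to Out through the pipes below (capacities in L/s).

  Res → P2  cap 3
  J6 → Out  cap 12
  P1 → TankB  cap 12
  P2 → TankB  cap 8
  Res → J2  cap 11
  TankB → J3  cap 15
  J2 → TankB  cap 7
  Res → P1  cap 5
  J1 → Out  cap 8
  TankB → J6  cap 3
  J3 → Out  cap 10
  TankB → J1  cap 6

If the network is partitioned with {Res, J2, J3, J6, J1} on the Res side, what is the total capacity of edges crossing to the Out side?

Edges leaving {Res, J2, J3, J6, J1}: Res→P2 (3), Res→P1 (5), J2→TankB (7), J3→Out (10), J6→Out (12), J1→Out (8).
Cut capacity = 3 + 5 + 7 + 10 + 12 + 8 = 45.

45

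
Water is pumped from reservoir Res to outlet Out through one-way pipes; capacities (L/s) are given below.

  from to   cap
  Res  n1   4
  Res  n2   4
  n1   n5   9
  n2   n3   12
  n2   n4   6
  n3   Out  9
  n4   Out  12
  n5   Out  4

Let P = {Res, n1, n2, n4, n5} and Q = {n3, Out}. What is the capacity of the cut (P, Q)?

28

Edges leaving {Res, n1, n2, n4, n5}: n2→n3 (12), n4→Out (12), n5→Out (4).
Cut capacity = 12 + 12 + 4 = 28.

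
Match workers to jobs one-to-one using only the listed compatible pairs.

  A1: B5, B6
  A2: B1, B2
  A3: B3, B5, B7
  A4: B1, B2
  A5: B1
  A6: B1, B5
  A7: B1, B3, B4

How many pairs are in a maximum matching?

Unit-capacity flow: source→left, listed edges, right→sink; max matching = max flow.
Augmenting path A1→B5 (+1); matched 1.
Augmenting path A2→B1 (+1); matched 2.
Augmenting path A3→B3 (+1); matched 3.
Augmenting path A4→B2 (+1); matched 4.
Augmenting path A7→B4 (+1); matched 5.
Augmenting path A6→B5→A1→B6 (+1); matched 6.
No augmenting path remains; maximum matching = 6.
König certificate: {A1, A3, A6, A7, B1, B2} is a vertex cover of size 6 (every listed pair touches it), so no matching can be larger.

6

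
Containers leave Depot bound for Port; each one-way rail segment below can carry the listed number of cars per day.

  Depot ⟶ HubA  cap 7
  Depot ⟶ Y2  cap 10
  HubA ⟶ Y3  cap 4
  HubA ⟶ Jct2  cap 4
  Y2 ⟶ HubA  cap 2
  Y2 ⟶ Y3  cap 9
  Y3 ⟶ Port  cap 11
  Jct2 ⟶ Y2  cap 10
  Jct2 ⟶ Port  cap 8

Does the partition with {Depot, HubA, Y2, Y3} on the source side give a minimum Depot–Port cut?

Given cut capacity: 4 + 11 = 15.
Augment Depot→HubA→Y3→Port: bottleneck 4, flow now 4.
Augment Depot→HubA→Jct2→Port: bottleneck 3, flow now 7.
Augment Depot→Y2→Y3→Port: bottleneck 7, flow now 14.
Augment Depot→Y2→HubA→Jct2→Port: bottleneck 1, flow now 15.
No augmenting path remains; maximum flow = 15.
Cut capacity 15 equals the max flow, so it is a minimum cut.

Yes — it is a minimum cut (capacity 15).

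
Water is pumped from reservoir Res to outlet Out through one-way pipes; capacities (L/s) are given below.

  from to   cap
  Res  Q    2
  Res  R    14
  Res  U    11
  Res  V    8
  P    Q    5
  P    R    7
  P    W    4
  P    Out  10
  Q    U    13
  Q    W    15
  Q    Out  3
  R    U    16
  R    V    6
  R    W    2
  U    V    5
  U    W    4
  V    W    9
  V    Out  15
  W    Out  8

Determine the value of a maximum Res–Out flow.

25

Augment Res→Q→Out: bottleneck 2, flow now 2.
Augment Res→V→Out: bottleneck 8, flow now 10.
Augment Res→R→V→Out: bottleneck 6, flow now 16.
Augment Res→R→W→Out: bottleneck 2, flow now 18.
Augment Res→U→V→Out: bottleneck 1, flow now 19.
Augment Res→U→W→Out: bottleneck 4, flow now 23.
Augment Res→U→V→W→Out: bottleneck 2, flow now 25.
No augmenting path remains; maximum flow = 25.
In the residual graph, reachable from Res: {Res, R, U, V, W}.
Min-cut edges: Res→Q (2), V→Out (15), W→Out (8); capacity 2 + 15 + 8 = 25.
This cut is saturated, so no flow can exceed 25.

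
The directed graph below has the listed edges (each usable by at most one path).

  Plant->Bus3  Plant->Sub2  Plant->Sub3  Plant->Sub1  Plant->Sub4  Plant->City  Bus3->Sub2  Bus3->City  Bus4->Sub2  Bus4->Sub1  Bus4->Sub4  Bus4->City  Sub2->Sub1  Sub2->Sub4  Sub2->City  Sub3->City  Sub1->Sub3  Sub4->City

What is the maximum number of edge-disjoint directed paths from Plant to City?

Assign every edge capacity 1; by Menger, the answer equals the max flow.
Path Plant→City (+1); total 1.
Path Plant→Bus3→City (+1); total 2.
Path Plant→Sub2→City (+1); total 3.
Path Plant→Sub3→City (+1); total 4.
Path Plant→Sub4→City (+1); total 5.
No residual Plant→City path; max flow = 5.
Certifying cut of size 5: {Plant→Bus3, Plant→City, Plant→Sub2, Plant→Sub4, Sub3→City}.

5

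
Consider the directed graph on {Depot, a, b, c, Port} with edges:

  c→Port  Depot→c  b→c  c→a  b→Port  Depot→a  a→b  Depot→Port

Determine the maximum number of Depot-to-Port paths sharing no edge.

3

Assign every edge capacity 1; by Menger, the answer equals the max flow.
Path Depot→Port (+1); total 1.
Path Depot→c→Port (+1); total 2.
Path Depot→a→b→Port (+1); total 3.
No residual Depot→Port path; max flow = 3.
Certifying cut of size 3: {Depot→Port, Depot→a, Depot→c}.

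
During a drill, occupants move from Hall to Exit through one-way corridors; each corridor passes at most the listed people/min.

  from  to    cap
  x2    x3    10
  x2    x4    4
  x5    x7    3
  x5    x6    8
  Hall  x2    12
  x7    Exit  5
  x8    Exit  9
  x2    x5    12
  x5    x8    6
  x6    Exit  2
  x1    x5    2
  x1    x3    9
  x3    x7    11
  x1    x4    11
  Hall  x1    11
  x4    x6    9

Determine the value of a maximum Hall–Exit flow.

Augment Hall→x1→x3→x7→Exit: bottleneck 5, flow now 5.
Augment Hall→x1→x4→x6→Exit: bottleneck 2, flow now 7.
Augment Hall→x1→x5→x8→Exit: bottleneck 2, flow now 9.
Augment Hall→x2→x5→x8→Exit: bottleneck 4, flow now 13.
No augmenting path remains; maximum flow = 13.
In the residual graph, reachable from Hall: {Hall, x1, x2, x3, x4, x5, x6, x7}.
Min-cut edges: x5→x8 (6), x6→Exit (2), x7→Exit (5); capacity 6 + 2 + 5 = 13.
This cut is saturated, so no flow can exceed 13.

13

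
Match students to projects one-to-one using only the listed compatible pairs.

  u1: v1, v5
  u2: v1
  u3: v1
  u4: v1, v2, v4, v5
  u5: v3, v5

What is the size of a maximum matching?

Unit-capacity flow: source→left, listed edges, right→sink; max matching = max flow.
Augmenting path u1→v1 (+1); matched 1.
Augmenting path u4→v2 (+1); matched 2.
Augmenting path u5→v3 (+1); matched 3.
Augmenting path u2→v1→u1→v5 (+1); matched 4.
No augmenting path remains; maximum matching = 4.
König certificate: {u1, u4, u5, v1} is a vertex cover of size 4 (every listed pair touches it), so no matching can be larger.

4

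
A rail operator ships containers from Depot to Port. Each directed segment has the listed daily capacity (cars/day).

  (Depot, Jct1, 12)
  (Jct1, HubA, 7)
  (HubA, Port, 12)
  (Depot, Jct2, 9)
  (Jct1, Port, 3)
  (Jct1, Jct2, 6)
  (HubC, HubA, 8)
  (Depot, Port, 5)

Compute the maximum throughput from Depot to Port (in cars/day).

15

Augment Depot→Port: bottleneck 5, flow now 5.
Augment Depot→Jct1→Port: bottleneck 3, flow now 8.
Augment Depot→Jct1→HubA→Port: bottleneck 7, flow now 15.
No augmenting path remains; maximum flow = 15.
In the residual graph, reachable from Depot: {Depot, Jct1, Jct2}.
Min-cut edges: Depot→Port (5), Jct1→HubA (7), Jct1→Port (3); capacity 5 + 7 + 3 = 15.
This cut is saturated, so no flow can exceed 15.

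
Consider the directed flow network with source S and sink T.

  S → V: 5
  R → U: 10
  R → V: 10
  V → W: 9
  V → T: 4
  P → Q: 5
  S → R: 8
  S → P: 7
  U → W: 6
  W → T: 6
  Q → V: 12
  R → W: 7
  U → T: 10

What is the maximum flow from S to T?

Augment S→V→T: bottleneck 4, flow now 4.
Augment S→R→U→T: bottleneck 8, flow now 12.
Augment S→V→W→T: bottleneck 1, flow now 13.
Augment S→P→Q→V→W→T: bottleneck 5, flow now 18.
No augmenting path remains; maximum flow = 18.
In the residual graph, reachable from S: {S, P}.
Min-cut edges: S→R (8), S→V (5), P→Q (5); capacity 8 + 5 + 5 = 18.
This cut is saturated, so no flow can exceed 18.

18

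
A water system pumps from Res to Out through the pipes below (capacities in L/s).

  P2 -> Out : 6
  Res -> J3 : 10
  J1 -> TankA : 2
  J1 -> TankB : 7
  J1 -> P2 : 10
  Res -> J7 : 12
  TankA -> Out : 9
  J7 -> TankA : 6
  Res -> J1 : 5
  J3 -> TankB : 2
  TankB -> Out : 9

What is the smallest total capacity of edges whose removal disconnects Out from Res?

Augment Res→J1→TankB→Out: bottleneck 5, flow now 5.
Augment Res→J7→TankA→Out: bottleneck 6, flow now 11.
Augment Res→J3→TankB→Out: bottleneck 2, flow now 13.
No augmenting path remains; maximum flow = 13.
By max-flow min-cut, the minimum cut capacity equals the max flow.
In the residual graph, reachable from Res: {Res, J7, J3}.
Min-cut edges: Res→J1 (5), J7→TankA (6), J3→TankB (2); capacity 5 + 6 + 2 = 13.

13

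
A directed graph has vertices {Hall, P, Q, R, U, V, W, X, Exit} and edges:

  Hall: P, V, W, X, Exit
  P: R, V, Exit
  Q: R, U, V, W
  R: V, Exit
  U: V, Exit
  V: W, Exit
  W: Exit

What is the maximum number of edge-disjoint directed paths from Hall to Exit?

Assign every edge capacity 1; by Menger, the answer equals the max flow.
Path Hall→Exit (+1); total 1.
Path Hall→P→Exit (+1); total 2.
Path Hall→V→Exit (+1); total 3.
Path Hall→W→Exit (+1); total 4.
No residual Hall→Exit path; max flow = 4.
Certifying cut of size 4: {Hall→Exit, Hall→P, Hall→V, Hall→W}.

4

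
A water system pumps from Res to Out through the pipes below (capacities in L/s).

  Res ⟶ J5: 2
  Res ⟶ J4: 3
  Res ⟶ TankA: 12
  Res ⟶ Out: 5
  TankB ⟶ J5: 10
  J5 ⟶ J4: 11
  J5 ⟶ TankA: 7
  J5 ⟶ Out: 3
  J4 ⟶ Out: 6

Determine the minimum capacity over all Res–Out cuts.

Augment Res→Out: bottleneck 5, flow now 5.
Augment Res→J5→Out: bottleneck 2, flow now 7.
Augment Res→J4→Out: bottleneck 3, flow now 10.
No augmenting path remains; maximum flow = 10.
By max-flow min-cut, the minimum cut capacity equals the max flow.
In the residual graph, reachable from Res: {Res, TankA}.
Min-cut edges: Res→J5 (2), Res→J4 (3), Res→Out (5); capacity 2 + 3 + 5 = 10.

10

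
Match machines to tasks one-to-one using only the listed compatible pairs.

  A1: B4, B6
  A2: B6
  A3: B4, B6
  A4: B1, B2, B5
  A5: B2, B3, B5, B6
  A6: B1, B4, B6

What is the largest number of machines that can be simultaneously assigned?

5

Unit-capacity flow: source→left, listed edges, right→sink; max matching = max flow.
Augmenting path A1→B4 (+1); matched 1.
Augmenting path A2→B6 (+1); matched 2.
Augmenting path A4→B1 (+1); matched 3.
Augmenting path A5→B2 (+1); matched 4.
Augmenting path A6→B1→A4→B5 (+1); matched 5.
No augmenting path remains; maximum matching = 5.
König certificate: {A4, A5, A6, B4, B6} is a vertex cover of size 5 (every listed pair touches it), so no matching can be larger.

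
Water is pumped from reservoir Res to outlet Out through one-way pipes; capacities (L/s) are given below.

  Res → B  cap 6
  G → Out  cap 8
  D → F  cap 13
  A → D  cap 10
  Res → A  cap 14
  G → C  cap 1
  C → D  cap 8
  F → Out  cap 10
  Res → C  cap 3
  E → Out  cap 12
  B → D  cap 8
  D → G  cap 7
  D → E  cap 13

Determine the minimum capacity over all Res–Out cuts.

Augment Res→A→D→E→Out: bottleneck 10, flow now 10.
Augment Res→B→D→E→Out: bottleneck 2, flow now 12.
Augment Res→B→D→F→Out: bottleneck 4, flow now 16.
Augment Res→C→D→F→Out: bottleneck 3, flow now 19.
No augmenting path remains; maximum flow = 19.
By max-flow min-cut, the minimum cut capacity equals the max flow.
In the residual graph, reachable from Res: {Res, A}.
Min-cut edges: Res→B (6), Res→C (3), A→D (10); capacity 6 + 3 + 10 = 19.

19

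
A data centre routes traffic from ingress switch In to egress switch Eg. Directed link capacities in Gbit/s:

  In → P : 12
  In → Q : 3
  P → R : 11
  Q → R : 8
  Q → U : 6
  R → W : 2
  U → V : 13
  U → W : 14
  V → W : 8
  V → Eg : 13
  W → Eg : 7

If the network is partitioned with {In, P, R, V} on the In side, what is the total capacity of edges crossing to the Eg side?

26

Edges leaving {In, P, R, V}: In→Q (3), R→W (2), V→W (8), V→Eg (13).
Cut capacity = 3 + 2 + 8 + 13 = 26.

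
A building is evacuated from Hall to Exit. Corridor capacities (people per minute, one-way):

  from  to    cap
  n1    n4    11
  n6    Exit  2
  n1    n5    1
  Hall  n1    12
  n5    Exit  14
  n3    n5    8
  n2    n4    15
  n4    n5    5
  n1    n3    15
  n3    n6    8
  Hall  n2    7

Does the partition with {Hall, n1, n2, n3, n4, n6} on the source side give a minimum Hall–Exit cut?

Yes — it is a minimum cut (capacity 16).

Given cut capacity: 1 + 8 + 5 + 2 = 16.
Augment Hall→n1→n5→Exit: bottleneck 1, flow now 1.
Augment Hall→n1→n3→n5→Exit: bottleneck 8, flow now 9.
Augment Hall→n1→n3→n6→Exit: bottleneck 2, flow now 11.
Augment Hall→n1→n4→n5→Exit: bottleneck 1, flow now 12.
Augment Hall→n2→n4→n5→Exit: bottleneck 4, flow now 16.
No augmenting path remains; maximum flow = 16.
Cut capacity 16 equals the max flow, so it is a minimum cut.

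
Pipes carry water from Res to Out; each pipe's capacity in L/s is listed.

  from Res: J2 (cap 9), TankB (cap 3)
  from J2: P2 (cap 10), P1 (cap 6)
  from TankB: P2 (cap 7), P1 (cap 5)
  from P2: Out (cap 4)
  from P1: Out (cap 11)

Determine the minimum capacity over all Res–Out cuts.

Augment Res→J2→P2→Out: bottleneck 4, flow now 4.
Augment Res→J2→P1→Out: bottleneck 5, flow now 9.
Augment Res→TankB→P1→Out: bottleneck 3, flow now 12.
No augmenting path remains; maximum flow = 12.
By max-flow min-cut, the minimum cut capacity equals the max flow.
In the residual graph, reachable from Res: {Res}.
Min-cut edges: Res→J2 (9), Res→TankB (3); capacity 9 + 3 = 12.

12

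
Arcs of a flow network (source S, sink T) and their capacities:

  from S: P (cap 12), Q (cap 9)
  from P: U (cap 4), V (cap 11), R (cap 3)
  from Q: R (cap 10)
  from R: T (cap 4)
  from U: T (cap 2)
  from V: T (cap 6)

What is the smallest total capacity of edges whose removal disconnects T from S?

Augment S→P→R→T: bottleneck 3, flow now 3.
Augment S→P→U→T: bottleneck 2, flow now 5.
Augment S→P→V→T: bottleneck 6, flow now 11.
Augment S→Q→R→T: bottleneck 1, flow now 12.
No augmenting path remains; maximum flow = 12.
By max-flow min-cut, the minimum cut capacity equals the max flow.
In the residual graph, reachable from S: {S, P, Q, R, U, V}.
Min-cut edges: R→T (4), U→T (2), V→T (6); capacity 4 + 2 + 6 = 12.

12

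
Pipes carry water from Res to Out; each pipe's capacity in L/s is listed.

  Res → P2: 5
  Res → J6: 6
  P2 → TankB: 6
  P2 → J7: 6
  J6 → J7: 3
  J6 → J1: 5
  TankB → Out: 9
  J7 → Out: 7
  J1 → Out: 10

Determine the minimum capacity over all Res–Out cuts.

Augment Res→P2→TankB→Out: bottleneck 5, flow now 5.
Augment Res→J6→J7→Out: bottleneck 3, flow now 8.
Augment Res→J6→J1→Out: bottleneck 3, flow now 11.
No augmenting path remains; maximum flow = 11.
By max-flow min-cut, the minimum cut capacity equals the max flow.
In the residual graph, reachable from Res: {Res}.
Min-cut edges: Res→P2 (5), Res→J6 (6); capacity 5 + 6 = 11.

11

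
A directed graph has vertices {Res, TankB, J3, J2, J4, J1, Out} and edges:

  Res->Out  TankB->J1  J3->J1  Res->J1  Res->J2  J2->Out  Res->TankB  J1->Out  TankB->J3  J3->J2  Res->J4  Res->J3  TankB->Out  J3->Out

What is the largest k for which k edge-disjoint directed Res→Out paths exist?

5

Assign every edge capacity 1; by Menger, the answer equals the max flow.
Path Res→Out (+1); total 1.
Path Res→TankB→Out (+1); total 2.
Path Res→J3→Out (+1); total 3.
Path Res→J2→Out (+1); total 4.
Path Res→J1→Out (+1); total 5.
No residual Res→Out path; max flow = 5.
Certifying cut of size 5: {Res→J1, Res→J2, Res→J3, Res→Out, Res→TankB}.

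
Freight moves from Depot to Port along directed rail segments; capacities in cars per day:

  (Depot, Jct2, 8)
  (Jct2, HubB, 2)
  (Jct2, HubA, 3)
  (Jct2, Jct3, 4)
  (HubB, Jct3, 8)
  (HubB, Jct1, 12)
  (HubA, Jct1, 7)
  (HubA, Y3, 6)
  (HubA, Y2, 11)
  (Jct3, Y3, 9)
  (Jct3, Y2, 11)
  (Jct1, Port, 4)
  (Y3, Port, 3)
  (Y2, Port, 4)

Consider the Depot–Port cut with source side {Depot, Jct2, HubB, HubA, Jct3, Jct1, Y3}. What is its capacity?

29

Edges leaving {Depot, Jct2, HubB, HubA, Jct3, Jct1, Y3}: HubA→Y2 (11), Jct3→Y2 (11), Jct1→Port (4), Y3→Port (3).
Cut capacity = 11 + 11 + 4 + 3 = 29.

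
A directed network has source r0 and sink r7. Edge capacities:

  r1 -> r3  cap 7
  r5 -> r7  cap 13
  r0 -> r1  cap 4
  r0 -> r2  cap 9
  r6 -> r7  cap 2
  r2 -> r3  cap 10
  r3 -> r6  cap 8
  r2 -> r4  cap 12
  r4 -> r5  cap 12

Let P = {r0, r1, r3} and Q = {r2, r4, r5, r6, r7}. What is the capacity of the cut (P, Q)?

17

Edges leaving {r0, r1, r3}: r0→r2 (9), r3→r6 (8).
Cut capacity = 9 + 8 = 17.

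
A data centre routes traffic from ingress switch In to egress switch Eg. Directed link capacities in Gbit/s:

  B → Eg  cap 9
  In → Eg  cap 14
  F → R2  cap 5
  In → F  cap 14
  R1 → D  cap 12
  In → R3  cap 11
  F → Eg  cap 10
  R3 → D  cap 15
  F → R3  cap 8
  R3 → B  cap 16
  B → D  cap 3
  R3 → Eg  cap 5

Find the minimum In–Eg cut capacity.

38

Augment In→Eg: bottleneck 14, flow now 14.
Augment In→F→Eg: bottleneck 10, flow now 24.
Augment In→R3→Eg: bottleneck 5, flow now 29.
Augment In→R3→B→Eg: bottleneck 6, flow now 35.
Augment In→F→R3→B→Eg: bottleneck 3, flow now 38.
No augmenting path remains; maximum flow = 38.
By max-flow min-cut, the minimum cut capacity equals the max flow.
In the residual graph, reachable from In: {In, F, R2, R3, B, D}.
Min-cut edges: In→Eg (14), F→Eg (10), R3→Eg (5), B→Eg (9); capacity 14 + 10 + 5 + 9 = 38.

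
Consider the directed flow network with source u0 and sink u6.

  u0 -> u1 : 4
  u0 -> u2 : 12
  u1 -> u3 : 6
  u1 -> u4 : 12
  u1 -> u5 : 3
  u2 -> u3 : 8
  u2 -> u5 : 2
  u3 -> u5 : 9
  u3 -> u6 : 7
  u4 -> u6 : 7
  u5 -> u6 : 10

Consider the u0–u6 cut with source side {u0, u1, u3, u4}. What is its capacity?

Edges leaving {u0, u1, u3, u4}: u0→u2 (12), u1→u5 (3), u3→u5 (9), u3→u6 (7), u4→u6 (7).
Cut capacity = 12 + 3 + 9 + 7 + 7 = 38.

38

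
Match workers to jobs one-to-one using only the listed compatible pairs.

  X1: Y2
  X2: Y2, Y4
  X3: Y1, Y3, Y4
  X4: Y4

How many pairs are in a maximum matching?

3

Unit-capacity flow: source→left, listed edges, right→sink; max matching = max flow.
Augmenting path X1→Y2 (+1); matched 1.
Augmenting path X2→Y4 (+1); matched 2.
Augmenting path X3→Y1 (+1); matched 3.
No augmenting path remains; maximum matching = 3.
König certificate: {X3, Y2, Y4} is a vertex cover of size 3 (every listed pair touches it), so no matching can be larger.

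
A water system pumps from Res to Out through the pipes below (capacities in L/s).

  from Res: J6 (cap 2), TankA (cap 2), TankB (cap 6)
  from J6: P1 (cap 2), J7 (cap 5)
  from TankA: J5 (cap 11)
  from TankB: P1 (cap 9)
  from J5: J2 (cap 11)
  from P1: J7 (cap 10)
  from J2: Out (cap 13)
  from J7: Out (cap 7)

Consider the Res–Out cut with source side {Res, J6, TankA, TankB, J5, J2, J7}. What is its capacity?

Edges leaving {Res, J6, TankA, TankB, J5, J2, J7}: J6→P1 (2), TankB→P1 (9), J2→Out (13), J7→Out (7).
Cut capacity = 2 + 9 + 13 + 7 = 31.

31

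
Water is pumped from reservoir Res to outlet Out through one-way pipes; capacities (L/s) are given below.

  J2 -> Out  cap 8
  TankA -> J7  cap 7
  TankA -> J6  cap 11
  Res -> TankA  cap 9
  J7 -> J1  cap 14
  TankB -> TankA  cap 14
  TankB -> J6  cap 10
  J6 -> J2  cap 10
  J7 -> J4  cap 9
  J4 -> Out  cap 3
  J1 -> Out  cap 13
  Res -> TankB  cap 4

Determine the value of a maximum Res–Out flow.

Augment Res→TankB→J6→J2→Out: bottleneck 4, flow now 4.
Augment Res→TankA→J6→J2→Out: bottleneck 4, flow now 8.
Augment Res→TankA→J7→J4→Out: bottleneck 3, flow now 11.
Augment Res→TankA→J7→J1→Out: bottleneck 2, flow now 13.
No augmenting path remains; maximum flow = 13.
In the residual graph, reachable from Res: {Res}.
Min-cut edges: Res→TankB (4), Res→TankA (9); capacity 4 + 9 = 13.
This cut is saturated, so no flow can exceed 13.

13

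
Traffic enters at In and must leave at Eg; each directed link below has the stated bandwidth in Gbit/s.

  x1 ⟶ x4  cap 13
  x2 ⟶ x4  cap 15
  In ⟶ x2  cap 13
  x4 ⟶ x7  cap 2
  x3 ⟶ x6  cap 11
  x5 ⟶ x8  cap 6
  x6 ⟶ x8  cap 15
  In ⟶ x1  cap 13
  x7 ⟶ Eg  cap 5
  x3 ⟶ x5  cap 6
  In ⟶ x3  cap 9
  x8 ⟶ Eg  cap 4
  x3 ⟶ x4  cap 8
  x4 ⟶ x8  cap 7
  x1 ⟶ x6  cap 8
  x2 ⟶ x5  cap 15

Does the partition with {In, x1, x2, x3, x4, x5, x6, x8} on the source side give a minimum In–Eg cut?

Given cut capacity: 2 + 4 = 6.
Augment In→x1→x4→x7→Eg: bottleneck 2, flow now 2.
Augment In→x1→x4→x8→Eg: bottleneck 4, flow now 6.
No augmenting path remains; maximum flow = 6.
Cut capacity 6 equals the max flow, so it is a minimum cut.

Yes — it is a minimum cut (capacity 6).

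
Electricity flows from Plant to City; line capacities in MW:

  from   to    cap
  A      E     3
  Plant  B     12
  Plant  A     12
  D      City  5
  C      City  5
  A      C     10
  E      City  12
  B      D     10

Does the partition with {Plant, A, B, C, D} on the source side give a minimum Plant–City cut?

Yes — it is a minimum cut (capacity 13).

Given cut capacity: 3 + 5 + 5 = 13.
Augment Plant→A→C→City: bottleneck 5, flow now 5.
Augment Plant→A→E→City: bottleneck 3, flow now 8.
Augment Plant→B→D→City: bottleneck 5, flow now 13.
No augmenting path remains; maximum flow = 13.
Cut capacity 13 equals the max flow, so it is a minimum cut.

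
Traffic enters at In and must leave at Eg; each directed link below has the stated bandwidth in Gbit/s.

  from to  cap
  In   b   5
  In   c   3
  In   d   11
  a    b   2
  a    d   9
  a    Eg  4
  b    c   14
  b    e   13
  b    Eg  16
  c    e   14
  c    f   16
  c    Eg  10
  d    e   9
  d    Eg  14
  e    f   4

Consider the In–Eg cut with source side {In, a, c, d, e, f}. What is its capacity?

35

Edges leaving {In, a, c, d, e, f}: In→b (5), a→b (2), a→Eg (4), c→Eg (10), d→Eg (14).
Cut capacity = 5 + 2 + 4 + 10 + 14 = 35.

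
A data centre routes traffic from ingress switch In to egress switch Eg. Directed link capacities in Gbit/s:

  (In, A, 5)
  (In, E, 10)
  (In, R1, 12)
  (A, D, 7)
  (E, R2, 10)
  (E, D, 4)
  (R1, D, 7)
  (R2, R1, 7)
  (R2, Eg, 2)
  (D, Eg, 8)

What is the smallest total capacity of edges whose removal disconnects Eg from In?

Augment In→A→D→Eg: bottleneck 5, flow now 5.
Augment In→E→R2→Eg: bottleneck 2, flow now 7.
Augment In→E→D→Eg: bottleneck 3, flow now 10.
No augmenting path remains; maximum flow = 10.
By max-flow min-cut, the minimum cut capacity equals the max flow.
In the residual graph, reachable from In: {In, A, E, R1, R2, D}.
Min-cut edges: R2→Eg (2), D→Eg (8); capacity 2 + 8 = 10.

10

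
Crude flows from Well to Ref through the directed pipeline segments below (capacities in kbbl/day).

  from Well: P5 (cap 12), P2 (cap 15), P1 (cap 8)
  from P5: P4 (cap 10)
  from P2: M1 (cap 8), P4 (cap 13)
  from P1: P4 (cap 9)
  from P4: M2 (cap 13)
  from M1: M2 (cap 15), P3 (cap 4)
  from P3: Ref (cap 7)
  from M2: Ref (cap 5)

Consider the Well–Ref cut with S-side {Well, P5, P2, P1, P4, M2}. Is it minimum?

No — its capacity is 13, but the minimum cut has capacity 9.

Given cut capacity: 8 + 5 = 13.
Augment Well→P5→P4→M2→Ref: bottleneck 5, flow now 5.
Augment Well→P2→M1→P3→Ref: bottleneck 4, flow now 9.
No augmenting path remains; maximum flow = 9.
In the residual graph, reachable from Well: {Well, P5, P2, P1, P4, M1, M2}.
Min-cut edges: M1→P3 (4), M2→Ref (5); capacity 4 + 5 = 9.
Cut capacity 13 exceeds the max flow 9, so it is not minimum.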